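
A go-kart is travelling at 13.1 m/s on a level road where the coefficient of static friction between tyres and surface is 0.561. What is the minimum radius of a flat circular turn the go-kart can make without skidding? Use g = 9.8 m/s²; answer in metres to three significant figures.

31.2 m

At the limit, μ_s m g = m v²/r, so r_min = v²/(μ_s g) = (13.1)²/(0.561 × 9.8) = 171.6/5.498 = 31.21 m.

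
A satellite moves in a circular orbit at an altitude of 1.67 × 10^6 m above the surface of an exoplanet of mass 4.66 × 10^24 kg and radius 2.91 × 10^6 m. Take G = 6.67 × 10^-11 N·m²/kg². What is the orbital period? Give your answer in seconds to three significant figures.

3490 s

r = R + h = 2.91 × 10^6 + 1.67 × 10^6 = 4.580 × 10^6 m. Gravity provides the centripetal force: G M m / r² = m v² / r ⇒ v = √(GM/r) = 8238 m/s.
T = 2πr/v = 2π × 4.580 × 10^6 / 8238 = 3493 s.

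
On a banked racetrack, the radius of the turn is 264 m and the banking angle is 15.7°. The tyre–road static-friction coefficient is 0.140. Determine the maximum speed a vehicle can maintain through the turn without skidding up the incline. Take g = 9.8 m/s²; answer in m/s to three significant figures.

At the maximum speed, friction acts down the slope at its limiting value f = μN. Radially (horizontal, toward centre): N sinθ + μN cosθ = mv²/r. Vertically: N cosθ − μN sinθ = mg.
Dividing: v² = r g (sinθ + μcosθ)/(cosθ − μsinθ).
sinθ + μcosθ = 0.2706 + 0.140×0.9627 = 0.4054; cosθ − μsinθ = 0.9627 − 0.140×0.2706 = 0.9248.
v² = 264 × 9.8 × 0.4054/0.9248 = 1134 m²/s², so v = 33.68 m/s.

33.7 m/s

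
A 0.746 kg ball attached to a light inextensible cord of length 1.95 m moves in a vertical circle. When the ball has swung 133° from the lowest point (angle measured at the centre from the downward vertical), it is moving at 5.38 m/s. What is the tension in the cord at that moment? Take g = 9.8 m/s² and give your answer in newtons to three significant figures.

Take the radial direction toward the centre of the circle as positive. The component of the weight along the string toward the centre is −mg cos φ (φ measured from the bottom), so Newton's second law along the string gives T − mg cos φ = m v²/r.
cos 133° = -0.6820, so T = m(v²/r + g cos φ) = 0.746 × ((5.38)²/1.95 + 9.8 × -0.6820) = 0.746 × (14.84 + (-6.684)) = 0.746 × 8.160 = 6.087 N.

6.09 N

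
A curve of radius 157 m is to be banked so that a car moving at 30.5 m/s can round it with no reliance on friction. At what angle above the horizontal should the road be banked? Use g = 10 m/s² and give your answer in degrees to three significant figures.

30.6°

For a frictionless banked turn: horizontally N sinθ = mv²/r and vertically N cosθ = mg.
Dividing: tanθ = v²/(r g) = (30.5)²/(157 × 10.0) = 930.2/1570 = 0.5925.
θ = arctan(0.5925) = 30.65°.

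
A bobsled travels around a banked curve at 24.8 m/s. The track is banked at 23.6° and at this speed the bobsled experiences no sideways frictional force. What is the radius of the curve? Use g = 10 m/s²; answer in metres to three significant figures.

Frictionless banking: tanθ = v²/(rg), so r = v²/(g tanθ).
r = (24.8)²/(10.0 × tan 23.6°) = 615.0/(10.0 × 0.4369) = 615.0/4.369 = 140.8 m.

141 m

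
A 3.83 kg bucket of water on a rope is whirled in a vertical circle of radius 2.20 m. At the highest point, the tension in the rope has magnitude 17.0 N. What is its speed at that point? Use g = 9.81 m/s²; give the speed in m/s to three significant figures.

5.60 m/s

At the top, T + mg = mv²/r, so v = √(r(T/m + g)) = √(2.20 × (17.0/3.83 + 9.81)) = √(2.20 × 14.25) = √31.35 = 5.599 m/s.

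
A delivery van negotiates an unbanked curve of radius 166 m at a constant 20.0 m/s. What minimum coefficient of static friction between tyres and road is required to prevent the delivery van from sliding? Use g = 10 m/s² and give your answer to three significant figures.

Friction provides the centripetal force: μ_s m g = m v²/r, so μ_s = v²/(g r) = (20.00)²/(10.0 × 166) = 400.0/1660 = 0.2410.

0.241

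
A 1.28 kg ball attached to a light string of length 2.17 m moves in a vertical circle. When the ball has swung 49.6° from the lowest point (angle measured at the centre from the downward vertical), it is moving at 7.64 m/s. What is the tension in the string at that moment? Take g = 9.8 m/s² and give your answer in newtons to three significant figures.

42.6 N

Take the radial direction toward the centre of the circle as positive. The component of the weight along the string toward the centre is −mg cos φ (φ measured from the bottom), so Newton's second law along the string gives T − mg cos φ = m v²/r.
cos 49.6° = 0.6481, so T = m(v²/r + g cos φ) = 1.28 × ((7.64)²/2.17 + 9.8 × 0.6481) = 1.28 × (26.90 + (6.352)) = 1.28 × 33.25 = 42.56 N.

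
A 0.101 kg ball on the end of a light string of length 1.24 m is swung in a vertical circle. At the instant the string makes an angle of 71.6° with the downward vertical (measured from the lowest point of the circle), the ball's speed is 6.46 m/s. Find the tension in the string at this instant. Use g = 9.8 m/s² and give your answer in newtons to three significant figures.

3.71 N

Take the radial direction toward the centre of the circle as positive. The component of the weight along the string toward the centre is −mg cos φ (φ measured from the bottom), so Newton's second law along the string gives T − mg cos φ = m v²/r.
cos 71.6° = 0.3156, so T = m(v²/r + g cos φ) = 0.101 × ((6.46)²/1.24 + 9.8 × 0.3156) = 0.101 × (33.65 + (3.093)) = 0.101 × 36.75 = 3.712 N.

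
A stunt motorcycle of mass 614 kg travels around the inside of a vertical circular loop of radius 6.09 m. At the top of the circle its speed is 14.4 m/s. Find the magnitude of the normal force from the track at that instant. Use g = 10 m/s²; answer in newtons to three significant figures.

At the top, both N and the weight mg point inward (toward the centre), so N + mg = mv²/r.
N = m(v²/r − g) = 614 × ((14.4)²/6.09 − 10.0) = 614 × (34.05 − 10.0) = 614 × 24.05 = 14770 N.

14800 N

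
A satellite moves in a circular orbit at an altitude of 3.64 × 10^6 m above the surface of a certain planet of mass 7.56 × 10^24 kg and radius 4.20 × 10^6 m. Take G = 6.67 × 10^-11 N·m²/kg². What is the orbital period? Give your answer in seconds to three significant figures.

6140 s

r = R + h = 4.20 × 10^6 + 3.64 × 10^6 = 7.840 × 10^6 m. Gravity provides the centripetal force: G M m / r² = m v² / r ⇒ v = √(GM/r) = 8020 m/s.
T = 2πr/v = 2π × 7.840 × 10^6 / 8020 = 6142 s.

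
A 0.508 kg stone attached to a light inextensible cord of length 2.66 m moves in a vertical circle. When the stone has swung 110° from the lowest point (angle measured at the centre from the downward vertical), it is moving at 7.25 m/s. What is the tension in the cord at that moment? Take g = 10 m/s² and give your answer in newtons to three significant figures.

8.30 N

Take the radial direction toward the centre of the circle as positive. The component of the weight along the string toward the centre is −mg cos φ (φ measured from the bottom), so Newton's second law along the string gives T − mg cos φ = m v²/r.
cos 110° = -0.3420, so T = m(v²/r + g cos φ) = 0.508 × ((7.25)²/2.66 + 10.0 × -0.3420) = 0.508 × (19.76 + (-3.420)) = 0.508 × 16.34 = 8.301 N.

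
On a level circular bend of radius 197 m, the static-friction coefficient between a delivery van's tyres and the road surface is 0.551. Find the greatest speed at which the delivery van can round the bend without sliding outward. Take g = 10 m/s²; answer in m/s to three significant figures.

Friction provides the centripetal force on a flat curve. At maximum speed it is at its limiting value: μ_s m g = m v²/r.
Mass cancels: v_max = √(μ_s g r) = √(0.551 × 10.0 × 197) = √1085 = 32.95 m/s.

32.9 m/s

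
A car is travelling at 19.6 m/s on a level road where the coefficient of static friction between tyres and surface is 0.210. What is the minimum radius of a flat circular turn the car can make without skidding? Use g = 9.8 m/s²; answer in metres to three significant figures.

187 m

At the limit, μ_s m g = m v²/r, so r_min = v²/(μ_s g) = (19.6)²/(0.210 × 9.8) = 384.2/2.058 = 186.7 m.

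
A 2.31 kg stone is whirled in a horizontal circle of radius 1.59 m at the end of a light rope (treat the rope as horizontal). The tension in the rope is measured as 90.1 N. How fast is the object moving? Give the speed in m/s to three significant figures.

T = m v²/r ⇒ v = √(T r / m) = √(90.1 × 1.59 / 2.31) = √62.02 = 7.875 m/s.

7.88 m/s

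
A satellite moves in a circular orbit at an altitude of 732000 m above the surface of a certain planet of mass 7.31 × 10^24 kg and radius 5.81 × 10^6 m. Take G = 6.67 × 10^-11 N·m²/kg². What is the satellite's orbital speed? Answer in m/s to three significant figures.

8630 m/s

Orbital radius r = R + h = 5.81 × 10^6 + 732000 = 6.542 × 10^6 m.
Gravity supplies the centripetal force: G M m / r² = m v² / r, so v = √(GM/r).
v = √(6.67 × 10^-11 × 7.31 × 10^24 / 6.542 × 10^6) = √(7.453 × 10^7) = 8633 m/s.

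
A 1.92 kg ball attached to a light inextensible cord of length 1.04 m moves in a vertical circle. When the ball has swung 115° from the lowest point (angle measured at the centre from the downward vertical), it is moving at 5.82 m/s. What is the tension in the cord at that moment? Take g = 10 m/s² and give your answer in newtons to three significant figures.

54.4 N

Take the radial direction toward the centre of the circle as positive. The component of the weight along the string toward the centre is −mg cos φ (φ measured from the bottom), so Newton's second law along the string gives T − mg cos φ = m v²/r.
cos 115° = -0.4226, so T = m(v²/r + g cos φ) = 1.92 × ((5.82)²/1.04 + 10.0 × -0.4226) = 1.92 × (32.57 + (-4.226)) = 1.92 × 28.34 = 54.42 N.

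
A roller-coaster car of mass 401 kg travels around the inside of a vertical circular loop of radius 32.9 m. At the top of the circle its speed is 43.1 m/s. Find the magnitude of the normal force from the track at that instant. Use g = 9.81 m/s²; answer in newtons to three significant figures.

18700 N

At the top, both N and the weight mg point inward (toward the centre), so N + mg = mv²/r.
N = m(v²/r − g) = 401 × ((43.1)²/32.9 − 9.81) = 401 × (56.46 − 9.81) = 401 × 46.65 = 18710 N.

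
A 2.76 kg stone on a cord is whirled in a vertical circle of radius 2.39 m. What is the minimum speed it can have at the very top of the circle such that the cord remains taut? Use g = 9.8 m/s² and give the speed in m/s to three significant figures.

At the highest point the centre is directly below, so both the weight and T act inward: T + mg = mv²/r.
At minimum speed T → 0, so mg = mv_min²/r ⇒ v_min = √(g r) = √(9.8 × 2.39) = 4.840 m/s.

4.84 m/s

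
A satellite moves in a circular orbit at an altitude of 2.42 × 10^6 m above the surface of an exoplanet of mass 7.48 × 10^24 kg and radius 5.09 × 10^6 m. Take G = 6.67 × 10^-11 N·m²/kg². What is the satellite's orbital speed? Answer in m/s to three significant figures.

Orbital radius r = R + h = 5.09 × 10^6 + 2.42 × 10^6 = 7.510 × 10^6 m.
Gravity supplies the centripetal force: G M m / r² = m v² / r, so v = √(GM/r).
v = √(6.67 × 10^-11 × 7.48 × 10^24 / 7.510 × 10^6) = √(6.643 × 10^7) = 8151 m/s.

8150 m/s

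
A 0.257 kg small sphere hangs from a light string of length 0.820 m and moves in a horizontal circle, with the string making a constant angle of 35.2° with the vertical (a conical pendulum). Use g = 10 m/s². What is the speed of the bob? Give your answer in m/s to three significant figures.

The radius of the circle is r = L sinθ = 0.820 × sin 35.2° = 0.4727 m.
Horizontally T sinθ = mv²/r and vertically T cosθ = mg, so tanθ = v²/(rg).
v = √(r g tanθ) = √(0.4727 × 10.0 × 0.7054) = √3.334 = 1.826 m/s.

1.83 m/s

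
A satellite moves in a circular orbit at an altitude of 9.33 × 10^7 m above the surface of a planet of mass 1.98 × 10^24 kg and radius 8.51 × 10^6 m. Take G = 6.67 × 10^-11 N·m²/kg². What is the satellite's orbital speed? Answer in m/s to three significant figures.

1140 m/s

Orbital radius r = R + h = 8.51 × 10^6 + 9.33 × 10^7 = 1.018 × 10^8 m.
Gravity supplies the centripetal force: G M m / r² = m v² / r, so v = √(GM/r).
v = √(6.67 × 10^-11 × 1.98 × 10^24 / 1.018 × 10^8) = √(1.297 × 10^6) = 1139 m/s.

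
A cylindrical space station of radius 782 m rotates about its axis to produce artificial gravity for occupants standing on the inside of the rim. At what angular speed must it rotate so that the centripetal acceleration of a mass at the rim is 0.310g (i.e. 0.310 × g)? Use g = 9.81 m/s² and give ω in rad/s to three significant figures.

Centripetal acceleration a_c = ω²r. Setting ω²r = 0.310g:
ω = √(0.310g / r) = √(0.310 × 9.81 / 782) = √0.003889 = 0.06236 rad/s.

0.0624 rad/s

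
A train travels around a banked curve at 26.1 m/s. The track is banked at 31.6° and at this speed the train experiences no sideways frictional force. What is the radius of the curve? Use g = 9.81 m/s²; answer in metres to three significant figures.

Frictionless banking: tanθ = v²/(rg), so r = v²/(g tanθ).
r = (26.1)²/(9.81 × tan 31.6°) = 681.2/(9.81 × 0.6152) = 681.2/6.035 = 112.9 m.

113 m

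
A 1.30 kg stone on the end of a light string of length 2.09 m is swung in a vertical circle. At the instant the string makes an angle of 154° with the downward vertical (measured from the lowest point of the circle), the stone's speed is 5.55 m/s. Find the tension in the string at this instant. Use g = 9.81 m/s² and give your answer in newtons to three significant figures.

7.70 N

Take the radial direction toward the centre of the circle as positive. The component of the weight along the string toward the centre is −mg cos φ (φ measured from the bottom), so Newton's second law along the string gives T − mg cos φ = m v²/r.
cos 154° = -0.8988, so T = m(v²/r + g cos φ) = 1.30 × ((5.55)²/2.09 + 9.81 × -0.8988) = 1.30 × (14.74 + (-8.817)) = 1.30 × 5.921 = 7.697 N.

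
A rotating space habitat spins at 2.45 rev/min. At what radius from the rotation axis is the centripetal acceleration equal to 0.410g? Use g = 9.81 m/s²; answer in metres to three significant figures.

ω = 2.45 rev/min × 2π/60 = 0.2566 rad/s.
a_c = ω²r = 0.410g ⇒ r = 0.410 × 9.81 / (0.2566)² = 4.022/0.06582 = 61.10 m.

61.1 m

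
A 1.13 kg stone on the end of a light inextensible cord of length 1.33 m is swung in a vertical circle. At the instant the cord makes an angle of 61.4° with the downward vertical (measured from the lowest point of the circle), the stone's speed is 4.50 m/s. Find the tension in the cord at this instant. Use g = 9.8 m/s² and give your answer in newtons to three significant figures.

22.5 N

Take the radial direction toward the centre of the circle as positive. The component of the weight along the string toward the centre is −mg cos φ (φ measured from the bottom), so Newton's second law along the string gives T − mg cos φ = m v²/r.
cos 61.4° = 0.4787, so T = m(v²/r + g cos φ) = 1.13 × ((4.50)²/1.33 + 9.8 × 0.4787) = 1.13 × (15.23 + (4.691)) = 1.13 × 19.92 = 22.51 N.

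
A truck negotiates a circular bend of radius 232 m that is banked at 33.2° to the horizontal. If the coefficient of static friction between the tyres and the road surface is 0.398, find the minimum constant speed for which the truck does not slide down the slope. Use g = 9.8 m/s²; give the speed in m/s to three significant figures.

At the minimum speed, friction acts up the slope at its limiting value f = μN. Radially (horizontal, toward centre): N sinθ − μN cosθ = mv²/r. Vertically: N cosθ + μN sinθ = mg.
Dividing: v² = r g (sinθ − μcosθ)/(cosθ + μsinθ).
sinθ − μcosθ = 0.5476 − 0.398×0.8368 = 0.2145; cosθ + μsinθ = 0.8368 + 0.398×0.5476 = 1.055.
v² = 232 × 9.8 × 0.2145/1.055 = 462.5 m²/s², so v = 21.50 m/s.

21.5 m/s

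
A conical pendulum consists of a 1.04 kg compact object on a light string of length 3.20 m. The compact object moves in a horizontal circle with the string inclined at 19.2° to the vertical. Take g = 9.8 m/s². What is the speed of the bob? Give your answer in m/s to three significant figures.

1.90 m/s

The radius of the circle is r = L sinθ = 3.20 × sin 19.2° = 1.052 m.
Horizontally T sinθ = mv²/r and vertically T cosθ = mg, so tanθ = v²/(rg).
v = √(r g tanθ) = √(1.052 × 9.8 × 0.3482) = √3.591 = 1.895 m/s.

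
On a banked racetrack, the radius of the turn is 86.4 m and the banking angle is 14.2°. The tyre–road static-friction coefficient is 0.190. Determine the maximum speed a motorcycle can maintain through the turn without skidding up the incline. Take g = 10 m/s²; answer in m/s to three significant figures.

At the maximum speed, friction acts down the slope at its limiting value f = μN. Radially (horizontal, toward centre): N sinθ + μN cosθ = mv²/r. Vertically: N cosθ − μN sinθ = mg.
Dividing: v² = r g (sinθ + μcosθ)/(cosθ − μsinθ).
sinθ + μcosθ = 0.2453 + 0.190×0.9694 = 0.4295; cosθ − μsinθ = 0.9694 − 0.190×0.2453 = 0.9228.
v² = 86.4 × 10.0 × 0.4295/0.9228 = 402.1 m²/s², so v = 20.05 m/s.

20.1 m/s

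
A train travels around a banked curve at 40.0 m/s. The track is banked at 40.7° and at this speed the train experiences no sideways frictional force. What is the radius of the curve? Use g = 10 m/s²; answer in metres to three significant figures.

Frictionless banking: tanθ = v²/(rg), so r = v²/(g tanθ).
r = (40.0)²/(10.0 × tan 40.7°) = 1600/(10.0 × 0.8601) = 1600/8.601 = 186.0 m.

186 m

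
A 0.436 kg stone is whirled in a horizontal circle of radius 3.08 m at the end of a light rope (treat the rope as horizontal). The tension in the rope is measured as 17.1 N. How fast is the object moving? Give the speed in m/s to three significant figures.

11.0 m/s

T = m v²/r ⇒ v = √(T r / m) = √(17.1 × 3.08 / 0.436) = √120.8 = 10.99 m/s.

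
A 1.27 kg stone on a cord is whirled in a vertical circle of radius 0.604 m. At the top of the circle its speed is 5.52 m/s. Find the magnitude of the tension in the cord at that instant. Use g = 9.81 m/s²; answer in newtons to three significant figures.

51.6 N

At the top, both T and the weight mg point inward (toward the centre), so T + mg = mv²/r.
T = m(v²/r − g) = 1.27 × ((5.52)²/0.604 − 9.81) = 1.27 × (50.45 − 9.81) = 1.27 × 40.64 = 51.61 N.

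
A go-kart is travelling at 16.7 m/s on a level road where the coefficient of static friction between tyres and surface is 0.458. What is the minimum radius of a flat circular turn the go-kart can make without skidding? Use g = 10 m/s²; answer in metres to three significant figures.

60.9 m

At the limit, μ_s m g = m v²/r, so r_min = v²/(μ_s g) = (16.7)²/(0.458 × 10.0) = 278.9/4.580 = 60.89 m.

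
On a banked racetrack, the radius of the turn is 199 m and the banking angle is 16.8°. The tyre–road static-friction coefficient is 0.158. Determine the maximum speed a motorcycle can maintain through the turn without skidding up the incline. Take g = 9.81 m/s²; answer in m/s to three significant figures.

30.7 m/s

At the maximum speed, friction acts down the slope at its limiting value f = μN. Radially (horizontal, toward centre): N sinθ + μN cosθ = mv²/r. Vertically: N cosθ − μN sinθ = mg.
Dividing: v² = r g (sinθ + μcosθ)/(cosθ − μsinθ).
sinθ + μcosθ = 0.2890 + 0.158×0.9573 = 0.4403; cosθ − μsinθ = 0.9573 − 0.158×0.2890 = 0.9117.
v² = 199 × 9.81 × 0.4403/0.9117 = 942.8 m²/s², so v = 30.71 m/s.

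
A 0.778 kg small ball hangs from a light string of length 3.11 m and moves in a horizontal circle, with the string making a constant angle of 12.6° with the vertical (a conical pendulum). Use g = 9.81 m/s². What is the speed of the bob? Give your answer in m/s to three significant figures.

1.22 m/s

The radius of the circle is r = L sinθ = 3.11 × sin 12.6° = 0.6784 m.
Horizontally T sinθ = mv²/r and vertically T cosθ = mg, so tanθ = v²/(rg).
v = √(r g tanθ) = √(0.6784 × 9.81 × 0.2235) = √1.488 = 1.220 m/s.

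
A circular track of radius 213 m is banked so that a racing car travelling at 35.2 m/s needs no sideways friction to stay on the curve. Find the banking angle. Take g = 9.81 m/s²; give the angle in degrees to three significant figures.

With no friction, the horizontal component of the normal force provides the centripetal force: N sinθ = mv²/r, while N cosθ = mg vertically.
Dividing: tanθ = v²/(r g) = (35.2)²/(213 × 9.81) = 1239/2090 = 0.5930.
θ = arctan(0.5930) = 30.67°.

30.7°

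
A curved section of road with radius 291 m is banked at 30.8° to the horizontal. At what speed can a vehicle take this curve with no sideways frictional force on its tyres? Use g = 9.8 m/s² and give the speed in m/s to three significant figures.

41.2 m/s

On a frictionless banked curve, N sinθ = mv²/r and N cosθ = mg, so tanθ = v²/(rg).
v = √(r g tanθ) = √(291 × 9.8 × tan 30.8°) = √(291 × 9.8 × 0.5961) = √1700 = 41.23 m/s.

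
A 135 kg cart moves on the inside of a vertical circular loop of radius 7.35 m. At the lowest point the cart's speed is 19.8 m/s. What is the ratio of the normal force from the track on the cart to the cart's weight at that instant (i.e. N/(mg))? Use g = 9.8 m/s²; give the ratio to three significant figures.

6.44

At the bottom, N − mg = mv²/r, so N = m(v²/r + g) and N/(mg) = v²/(rg) + 1 = (19.8)²/(7.35 × 9.8) + 1 = 5.443 + 1 = 6.443.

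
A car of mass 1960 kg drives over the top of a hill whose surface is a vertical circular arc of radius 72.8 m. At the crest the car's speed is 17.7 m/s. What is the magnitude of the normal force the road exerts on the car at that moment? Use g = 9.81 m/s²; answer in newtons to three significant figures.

10800 N

At the crest the centripetal acceleration points downward (toward the centre of the arc), so mg − N = mv²/r.
N = m(g − v²/r) = 1960 × (9.81 − (17.7)²/72.8) = 1960 × (9.81 − 4.303) = 1960 × 5.507 = 10790 N.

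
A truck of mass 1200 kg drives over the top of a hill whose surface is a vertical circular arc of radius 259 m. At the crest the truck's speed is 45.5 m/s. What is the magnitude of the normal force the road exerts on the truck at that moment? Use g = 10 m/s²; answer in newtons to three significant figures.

At the crest the centripetal acceleration points downward (toward the centre of the arc), so mg − N = mv²/r.
N = m(g − v²/r) = 1200 × (10.0 − (45.5)²/259) = 1200 × (10.0 − 7.993) = 1200 × 2.007 = 2408 N.

2410 N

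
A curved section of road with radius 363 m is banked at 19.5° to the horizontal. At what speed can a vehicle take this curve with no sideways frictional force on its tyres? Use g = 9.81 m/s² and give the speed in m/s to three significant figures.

On a frictionless banked curve, N sinθ = mv²/r and N cosθ = mg, so tanθ = v²/(rg).
v = √(r g tanθ) = √(363 × 9.81 × tan 19.5°) = √(363 × 9.81 × 0.3541) = √1261 = 35.51 m/s.

35.5 m/s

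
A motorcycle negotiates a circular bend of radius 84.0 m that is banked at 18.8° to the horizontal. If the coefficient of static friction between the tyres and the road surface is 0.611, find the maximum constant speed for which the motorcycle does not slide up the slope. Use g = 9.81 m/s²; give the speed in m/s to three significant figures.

31.5 m/s

At the maximum speed, friction acts down the slope at its limiting value f = μN. Radially (horizontal, toward centre): N sinθ + μN cosθ = mv²/r. Vertically: N cosθ − μN sinθ = mg.
Dividing: v² = r g (sinθ + μcosθ)/(cosθ − μsinθ).
sinθ + μcosθ = 0.3223 + 0.611×0.9466 = 0.9007; cosθ − μsinθ = 0.9466 − 0.611×0.3223 = 0.7497.
v² = 84.0 × 9.81 × 0.9007/0.7497 = 989.9 m²/s², so v = 31.46 m/s.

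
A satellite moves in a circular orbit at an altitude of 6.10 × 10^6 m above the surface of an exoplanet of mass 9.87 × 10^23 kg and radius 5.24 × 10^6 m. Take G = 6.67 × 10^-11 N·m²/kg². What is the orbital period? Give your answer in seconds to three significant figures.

r = R + h = 5.24 × 10^6 + 6.10 × 10^6 = 1.134 × 10^7 m. Gravity provides the centripetal force: G M m / r² = m v² / r ⇒ v = √(GM/r) = 2409 m/s.
T = 2πr/v = 2π × 1.134 × 10^7 / 2409 = 29570 s.

29600 s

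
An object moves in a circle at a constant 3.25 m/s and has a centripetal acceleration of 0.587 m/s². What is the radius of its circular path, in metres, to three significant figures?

a_c = v²/r ⇒ r = v²/a_c = (3.25)²/0.587 = 10.56/0.587 = 17.99 m.

18.0 m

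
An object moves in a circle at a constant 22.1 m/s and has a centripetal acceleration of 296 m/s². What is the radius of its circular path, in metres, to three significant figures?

1.65 m

a_c = v²/r ⇒ r = v²/a_c = (22.1)²/296 = 488.4/296 = 1.650 m.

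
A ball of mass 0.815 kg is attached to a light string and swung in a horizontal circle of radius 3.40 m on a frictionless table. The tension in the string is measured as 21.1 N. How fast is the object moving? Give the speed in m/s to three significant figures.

T = m v²/r ⇒ v = √(T r / m) = √(21.1 × 3.40 / 0.815) = √88.02 = 9.382 m/s.

9.38 m/s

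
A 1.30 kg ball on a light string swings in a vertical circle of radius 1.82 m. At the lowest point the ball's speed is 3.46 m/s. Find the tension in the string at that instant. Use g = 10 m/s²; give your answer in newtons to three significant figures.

21.6 N

At the lowest point, T points up (toward the centre) and the weight mg points down (away from the centre), so the net inward force is T − mg = mv²/r.
T = m(v²/r + g) = 1.30 × ((3.46)²/1.82 + 10.0) = 1.30 × (6.578 + 10.0) = 1.30 × 16.58 = 21.55 N.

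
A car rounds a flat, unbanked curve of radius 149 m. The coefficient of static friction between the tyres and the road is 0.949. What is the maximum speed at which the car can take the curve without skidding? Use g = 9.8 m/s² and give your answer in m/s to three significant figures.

37.2 m/s

The only inward force on a level bend is static friction, so at the limit f_s = μ_s N = μ_s m g = m v²/r.
Mass cancels: v_max = √(μ_s g r) = √(0.949 × 9.8 × 149) = √1386 = 37.23 m/s.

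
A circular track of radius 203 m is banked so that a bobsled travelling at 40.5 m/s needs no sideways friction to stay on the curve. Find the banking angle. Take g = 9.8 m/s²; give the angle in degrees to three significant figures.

With no friction, the horizontal component of the normal force provides the centripetal force: N sinθ = mv²/r, while N cosθ = mg vertically.
Dividing: tanθ = v²/(r g) = (40.5)²/(203 × 9.8) = 1640/1989 = 0.8245.
θ = arctan(0.8245) = 39.51°.

39.5°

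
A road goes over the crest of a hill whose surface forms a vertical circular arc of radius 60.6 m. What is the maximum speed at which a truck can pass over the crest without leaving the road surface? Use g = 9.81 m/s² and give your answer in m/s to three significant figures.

At the crest the centre of the circle is below the truck, so the net downward (centripetal) force is mg − N = mv²/r.
The truck leaves the road when N → 0, giving v_max = √(g r) = √(9.81 × 60.6) = 24.38 m/s.

24.4 m/s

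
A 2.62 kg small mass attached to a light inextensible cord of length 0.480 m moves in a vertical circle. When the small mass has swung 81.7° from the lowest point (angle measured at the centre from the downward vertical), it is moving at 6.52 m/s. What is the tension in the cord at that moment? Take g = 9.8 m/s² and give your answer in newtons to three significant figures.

Take the radial direction toward the centre of the circle as positive. The component of the weight along the string toward the centre is −mg cos φ (φ measured from the bottom), so Newton's second law along the string gives T − mg cos φ = m v²/r.
cos 81.7° = 0.1444, so T = m(v²/r + g cos φ) = 2.62 × ((6.52)²/0.480 + 9.8 × 0.1444) = 2.62 × (88.56 + (1.415)) = 2.62 × 89.98 = 235.7 N.

236 N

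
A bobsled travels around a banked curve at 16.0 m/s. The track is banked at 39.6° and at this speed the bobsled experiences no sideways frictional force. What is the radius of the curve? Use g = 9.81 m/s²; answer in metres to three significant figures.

Frictionless banking: tanθ = v²/(rg), so r = v²/(g tanθ).
r = (16.0)²/(9.81 × tan 39.6°) = 256.0/(9.81 × 0.8273) = 256.0/8.116 = 31.54 m.

31.5 m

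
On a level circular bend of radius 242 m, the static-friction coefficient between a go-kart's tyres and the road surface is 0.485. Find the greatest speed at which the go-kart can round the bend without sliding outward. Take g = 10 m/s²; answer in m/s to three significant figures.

Friction provides the centripetal force on a flat curve. At maximum speed it is at its limiting value: μ_s m g = m v²/r.
Mass cancels: v_max = √(μ_s g r) = √(0.485 × 10.0 × 242) = √1174 = 34.26 m/s.

34.3 m/s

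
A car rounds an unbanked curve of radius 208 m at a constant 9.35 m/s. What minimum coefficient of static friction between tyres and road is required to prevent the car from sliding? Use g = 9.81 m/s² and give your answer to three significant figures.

0.0428

Friction provides the centripetal force: μ_s m g = m v²/r, so μ_s = v²/(g r) = (9.350)²/(9.81 × 208) = 87.42/2040 = 0.04284.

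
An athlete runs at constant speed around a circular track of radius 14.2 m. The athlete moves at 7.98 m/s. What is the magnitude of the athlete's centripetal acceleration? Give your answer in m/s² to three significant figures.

4.48 m/s²

a_c = v²/r = (7.980)²/14.2 = 63.68/14.2 = 4.485 m/s².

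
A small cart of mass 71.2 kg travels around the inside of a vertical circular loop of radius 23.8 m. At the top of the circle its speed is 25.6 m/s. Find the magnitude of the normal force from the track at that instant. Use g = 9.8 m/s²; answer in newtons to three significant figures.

At the top, both N and the weight mg point inward (toward the centre), so N + mg = mv²/r.
N = m(v²/r − g) = 71.2 × ((25.6)²/23.8 − 9.8) = 71.2 × (27.54 − 9.8) = 71.2 × 17.74 = 1263 N.

1260 N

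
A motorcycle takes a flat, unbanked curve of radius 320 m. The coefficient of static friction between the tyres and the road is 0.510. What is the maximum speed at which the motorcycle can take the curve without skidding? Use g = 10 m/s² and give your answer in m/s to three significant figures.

40.4 m/s

On a flat curve, static friction is the only horizontal force, so it must supply the full centripetal force: μ_s m g = m v²/r.
Mass cancels: v_max = √(μ_s g r) = √(0.510 × 10.0 × 320) = √1632 = 40.40 m/s.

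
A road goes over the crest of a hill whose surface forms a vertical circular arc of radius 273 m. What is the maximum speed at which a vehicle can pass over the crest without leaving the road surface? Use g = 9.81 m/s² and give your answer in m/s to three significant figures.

51.8 m/s

At the crest the centre of the circle is below the vehicle, so the net downward (centripetal) force is mg − N = mv²/r.
The vehicle leaves the road when N → 0, giving v_max = √(g r) = √(9.81 × 273) = 51.75 m/s.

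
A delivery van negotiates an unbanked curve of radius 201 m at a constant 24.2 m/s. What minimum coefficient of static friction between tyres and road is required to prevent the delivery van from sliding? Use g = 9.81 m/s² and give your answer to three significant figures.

0.297

Friction provides the centripetal force: μ_s m g = m v²/r, so μ_s = v²/(g r) = (24.20)²/(9.81 × 201) = 585.6/1972 = 0.2970.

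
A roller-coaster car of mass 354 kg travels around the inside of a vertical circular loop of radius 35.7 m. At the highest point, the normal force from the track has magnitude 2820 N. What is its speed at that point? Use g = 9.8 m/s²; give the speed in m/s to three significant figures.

25.2 m/s

At the top, N + mg = mv²/r, so v = √(r(N/m + g)) = √(35.7 × (2820/354 + 9.8)) = √(35.7 × 17.77) = √634.2 = 25.18 m/s.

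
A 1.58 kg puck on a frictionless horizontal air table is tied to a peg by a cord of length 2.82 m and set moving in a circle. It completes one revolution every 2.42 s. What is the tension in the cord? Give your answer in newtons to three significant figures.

30.0 N

v = 2πr/T = 2π × 2.82/2.42 = 7.322 m/s.
The tension is the only horizontal force, so it supplies the full centripetal force: T = m v²/r = 1.58 × (7.322)²/2.82 = 1.58 × 53.61/2.82 = 30.04 N.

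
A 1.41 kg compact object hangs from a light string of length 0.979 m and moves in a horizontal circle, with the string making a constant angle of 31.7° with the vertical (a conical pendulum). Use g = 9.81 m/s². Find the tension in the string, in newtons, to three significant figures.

Vertically the bob has no acceleration, so T cosθ = mg.
T = mg/cosθ = 1.41 × 9.81 / cos 31.7° = 13.83/0.8508 = 16.26 N.

16.3 N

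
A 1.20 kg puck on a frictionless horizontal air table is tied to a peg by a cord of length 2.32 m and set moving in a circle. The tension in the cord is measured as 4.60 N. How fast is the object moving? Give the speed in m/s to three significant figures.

2.98 m/s

T = m v²/r ⇒ v = √(T r / m) = √(4.60 × 2.32 / 1.20) = √8.893 = 2.982 m/s.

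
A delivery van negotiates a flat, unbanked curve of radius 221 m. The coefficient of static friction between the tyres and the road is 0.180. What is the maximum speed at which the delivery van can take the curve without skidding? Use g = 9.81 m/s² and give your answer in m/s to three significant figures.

Friction provides the centripetal force on a flat curve. At maximum speed it is at its limiting value: μ_s m g = m v²/r.
Mass cancels: v_max = √(μ_s g r) = √(0.180 × 9.81 × 221) = √390.2 = 19.75 m/s.

19.8 m/s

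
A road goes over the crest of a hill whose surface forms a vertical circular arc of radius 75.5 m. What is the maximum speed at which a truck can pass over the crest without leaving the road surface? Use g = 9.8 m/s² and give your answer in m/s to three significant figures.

At the crest the centre of the circle is below the truck, so the net downward (centripetal) force is mg − N = mv²/r.
The truck leaves the road when N → 0, giving v_max = √(g r) = √(9.8 × 75.5) = 27.20 m/s.

27.2 m/s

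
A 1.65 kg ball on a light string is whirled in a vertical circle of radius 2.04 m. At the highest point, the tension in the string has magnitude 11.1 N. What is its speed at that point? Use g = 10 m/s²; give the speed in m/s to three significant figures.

5.84 m/s

At the top, T + mg = mv²/r, so v = √(r(T/m + g)) = √(2.04 × (11.1/1.65 + 10.0)) = √(2.04 × 16.73) = √34.12 = 5.842 m/s.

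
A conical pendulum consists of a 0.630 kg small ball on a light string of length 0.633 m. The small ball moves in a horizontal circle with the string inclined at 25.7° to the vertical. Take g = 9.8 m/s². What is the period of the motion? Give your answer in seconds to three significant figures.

r = L sinθ = 0.2745 m. From T sinθ = mω²r and T cosθ = mg: tanθ = ω²r/g, so ω² = g tanθ / r = g/(L cosθ).
ω = √(g/(L cosθ)) = √(9.8/(0.633 × 0.9011)) = √17.18 = 4.145 rad/s.
Period = 2π/ω = 1.516 s.

1.52 s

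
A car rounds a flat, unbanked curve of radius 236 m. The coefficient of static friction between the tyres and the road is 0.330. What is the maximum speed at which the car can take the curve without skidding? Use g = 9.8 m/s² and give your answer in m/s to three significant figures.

Friction provides the centripetal force on a flat curve. At maximum speed it is at its limiting value: μ_s m g = m v²/r.
Mass cancels: v_max = √(μ_s g r) = √(0.330 × 9.8 × 236) = √763.2 = 27.63 m/s.

27.6 m/s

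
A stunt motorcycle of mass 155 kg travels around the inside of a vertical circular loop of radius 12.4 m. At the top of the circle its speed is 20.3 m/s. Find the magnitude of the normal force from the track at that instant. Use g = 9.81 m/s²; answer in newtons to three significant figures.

At the top, both N and the weight mg point inward (toward the centre), so N + mg = mv²/r.
N = m(v²/r − g) = 155 × ((20.3)²/12.4 − 9.81) = 155 × (33.23 − 9.81) = 155 × 23.42 = 3631 N.

3630 N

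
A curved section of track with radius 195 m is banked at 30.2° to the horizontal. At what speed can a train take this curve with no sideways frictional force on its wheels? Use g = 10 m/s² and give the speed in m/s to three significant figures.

On a frictionless banked curve, N sinθ = mv²/r and N cosθ = mg, so tanθ = v²/(rg).
v = √(r g tanθ) = √(195 × 10.0 × tan 30.2°) = √(195 × 10.0 × 0.5820) = √1135 = 33.69 m/s.

33.7 m/s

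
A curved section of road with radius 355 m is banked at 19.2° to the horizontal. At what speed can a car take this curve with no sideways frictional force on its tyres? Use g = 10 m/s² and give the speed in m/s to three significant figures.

On a frictionless banked curve, N sinθ = mv²/r and N cosθ = mg, so tanθ = v²/(rg).
v = √(r g tanθ) = √(355 × 10.0 × tan 19.2°) = √(355 × 10.0 × 0.3482) = √1236 = 35.16 m/s.

35.2 m/s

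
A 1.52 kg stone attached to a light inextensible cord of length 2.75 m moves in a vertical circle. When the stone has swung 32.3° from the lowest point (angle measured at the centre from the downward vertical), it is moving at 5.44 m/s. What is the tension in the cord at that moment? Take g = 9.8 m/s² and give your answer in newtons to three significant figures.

Take the radial direction toward the centre of the circle as positive. The component of the weight along the string toward the centre is −mg cos φ (φ measured from the bottom), so Newton's second law along the string gives T − mg cos φ = m v²/r.
cos 32.3° = 0.8453, so T = m(v²/r + g cos φ) = 1.52 × ((5.44)²/2.75 + 9.8 × 0.8453) = 1.52 × (10.76 + (8.284)) = 1.52 × 19.04 = 28.95 N.

28.9 N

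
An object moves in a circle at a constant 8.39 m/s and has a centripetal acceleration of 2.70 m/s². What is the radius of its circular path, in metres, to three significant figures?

26.1 m

a_c = v²/r ⇒ r = v²/a_c = (8.39)²/2.70 = 70.39/2.70 = 26.07 m.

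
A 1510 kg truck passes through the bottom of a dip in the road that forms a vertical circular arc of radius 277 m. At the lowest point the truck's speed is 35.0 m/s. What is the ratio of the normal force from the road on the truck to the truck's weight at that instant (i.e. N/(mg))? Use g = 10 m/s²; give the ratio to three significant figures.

1.44

At the bottom, N − mg = mv²/r, so N = m(v²/r + g) and N/(mg) = v²/(rg) + 1 = (35.0)²/(277 × 10.0) + 1 = 0.4422 + 1 = 1.442.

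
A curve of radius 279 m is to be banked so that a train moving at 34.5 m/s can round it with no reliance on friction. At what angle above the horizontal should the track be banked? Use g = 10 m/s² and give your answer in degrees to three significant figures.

With no friction, the horizontal component of the normal force provides the centripetal force: N sinθ = mv²/r, while N cosθ = mg vertically.
Dividing: tanθ = v²/(r g) = (34.5)²/(279 × 10.0) = 1190/2790 = 0.4266.
θ = arctan(0.4266) = 23.10°.

23.1°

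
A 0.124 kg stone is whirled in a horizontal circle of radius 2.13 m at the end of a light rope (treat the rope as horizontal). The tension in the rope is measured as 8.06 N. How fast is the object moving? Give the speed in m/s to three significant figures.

11.8 m/s

T = m v²/r ⇒ v = √(T r / m) = √(8.06 × 2.13 / 0.124) = √138.4 = 11.77 m/s.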